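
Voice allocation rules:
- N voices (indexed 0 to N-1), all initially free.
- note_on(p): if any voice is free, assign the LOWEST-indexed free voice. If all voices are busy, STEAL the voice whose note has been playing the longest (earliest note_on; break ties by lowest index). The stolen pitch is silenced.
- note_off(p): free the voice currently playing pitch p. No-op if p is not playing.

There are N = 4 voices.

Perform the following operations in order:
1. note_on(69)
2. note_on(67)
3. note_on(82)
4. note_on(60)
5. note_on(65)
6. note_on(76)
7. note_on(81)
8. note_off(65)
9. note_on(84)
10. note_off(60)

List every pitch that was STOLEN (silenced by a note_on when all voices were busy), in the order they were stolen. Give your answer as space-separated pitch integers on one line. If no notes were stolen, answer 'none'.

Answer: 69 67 82

Derivation:
Op 1: note_on(69): voice 0 is free -> assigned | voices=[69 - - -]
Op 2: note_on(67): voice 1 is free -> assigned | voices=[69 67 - -]
Op 3: note_on(82): voice 2 is free -> assigned | voices=[69 67 82 -]
Op 4: note_on(60): voice 3 is free -> assigned | voices=[69 67 82 60]
Op 5: note_on(65): all voices busy, STEAL voice 0 (pitch 69, oldest) -> assign | voices=[65 67 82 60]
Op 6: note_on(76): all voices busy, STEAL voice 1 (pitch 67, oldest) -> assign | voices=[65 76 82 60]
Op 7: note_on(81): all voices busy, STEAL voice 2 (pitch 82, oldest) -> assign | voices=[65 76 81 60]
Op 8: note_off(65): free voice 0 | voices=[- 76 81 60]
Op 9: note_on(84): voice 0 is free -> assigned | voices=[84 76 81 60]
Op 10: note_off(60): free voice 3 | voices=[84 76 81 -]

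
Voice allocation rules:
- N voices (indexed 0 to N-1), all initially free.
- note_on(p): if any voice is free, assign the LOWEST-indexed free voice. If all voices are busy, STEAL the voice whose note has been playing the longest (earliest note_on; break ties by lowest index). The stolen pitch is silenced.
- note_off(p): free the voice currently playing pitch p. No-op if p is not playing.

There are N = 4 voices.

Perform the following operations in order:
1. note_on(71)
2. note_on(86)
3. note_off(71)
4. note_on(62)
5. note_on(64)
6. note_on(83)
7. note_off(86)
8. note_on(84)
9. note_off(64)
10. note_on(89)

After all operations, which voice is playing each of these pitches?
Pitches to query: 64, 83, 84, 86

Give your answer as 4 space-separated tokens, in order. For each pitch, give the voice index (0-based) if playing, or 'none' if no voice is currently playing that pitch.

Answer: none 3 1 none

Derivation:
Op 1: note_on(71): voice 0 is free -> assigned | voices=[71 - - -]
Op 2: note_on(86): voice 1 is free -> assigned | voices=[71 86 - -]
Op 3: note_off(71): free voice 0 | voices=[- 86 - -]
Op 4: note_on(62): voice 0 is free -> assigned | voices=[62 86 - -]
Op 5: note_on(64): voice 2 is free -> assigned | voices=[62 86 64 -]
Op 6: note_on(83): voice 3 is free -> assigned | voices=[62 86 64 83]
Op 7: note_off(86): free voice 1 | voices=[62 - 64 83]
Op 8: note_on(84): voice 1 is free -> assigned | voices=[62 84 64 83]
Op 9: note_off(64): free voice 2 | voices=[62 84 - 83]
Op 10: note_on(89): voice 2 is free -> assigned | voices=[62 84 89 83]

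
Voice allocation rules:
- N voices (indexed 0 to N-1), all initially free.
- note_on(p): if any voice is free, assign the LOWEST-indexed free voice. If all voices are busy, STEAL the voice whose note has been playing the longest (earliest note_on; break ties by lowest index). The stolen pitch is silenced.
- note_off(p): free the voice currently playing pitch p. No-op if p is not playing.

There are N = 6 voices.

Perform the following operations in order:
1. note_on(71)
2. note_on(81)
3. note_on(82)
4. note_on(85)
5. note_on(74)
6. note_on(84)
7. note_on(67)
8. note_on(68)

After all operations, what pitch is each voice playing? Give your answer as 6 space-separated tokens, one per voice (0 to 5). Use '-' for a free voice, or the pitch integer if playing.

Answer: 67 68 82 85 74 84

Derivation:
Op 1: note_on(71): voice 0 is free -> assigned | voices=[71 - - - - -]
Op 2: note_on(81): voice 1 is free -> assigned | voices=[71 81 - - - -]
Op 3: note_on(82): voice 2 is free -> assigned | voices=[71 81 82 - - -]
Op 4: note_on(85): voice 3 is free -> assigned | voices=[71 81 82 85 - -]
Op 5: note_on(74): voice 4 is free -> assigned | voices=[71 81 82 85 74 -]
Op 6: note_on(84): voice 5 is free -> assigned | voices=[71 81 82 85 74 84]
Op 7: note_on(67): all voices busy, STEAL voice 0 (pitch 71, oldest) -> assign | voices=[67 81 82 85 74 84]
Op 8: note_on(68): all voices busy, STEAL voice 1 (pitch 81, oldest) -> assign | voices=[67 68 82 85 74 84]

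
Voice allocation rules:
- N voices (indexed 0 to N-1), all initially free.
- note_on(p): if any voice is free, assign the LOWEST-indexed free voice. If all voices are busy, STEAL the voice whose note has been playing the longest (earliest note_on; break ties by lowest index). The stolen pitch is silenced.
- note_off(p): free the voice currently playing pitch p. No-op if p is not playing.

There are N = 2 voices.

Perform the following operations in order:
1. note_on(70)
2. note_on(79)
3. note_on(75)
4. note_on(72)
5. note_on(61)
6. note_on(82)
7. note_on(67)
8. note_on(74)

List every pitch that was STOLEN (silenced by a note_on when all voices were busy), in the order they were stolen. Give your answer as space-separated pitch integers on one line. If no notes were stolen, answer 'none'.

Answer: 70 79 75 72 61 82

Derivation:
Op 1: note_on(70): voice 0 is free -> assigned | voices=[70 -]
Op 2: note_on(79): voice 1 is free -> assigned | voices=[70 79]
Op 3: note_on(75): all voices busy, STEAL voice 0 (pitch 70, oldest) -> assign | voices=[75 79]
Op 4: note_on(72): all voices busy, STEAL voice 1 (pitch 79, oldest) -> assign | voices=[75 72]
Op 5: note_on(61): all voices busy, STEAL voice 0 (pitch 75, oldest) -> assign | voices=[61 72]
Op 6: note_on(82): all voices busy, STEAL voice 1 (pitch 72, oldest) -> assign | voices=[61 82]
Op 7: note_on(67): all voices busy, STEAL voice 0 (pitch 61, oldest) -> assign | voices=[67 82]
Op 8: note_on(74): all voices busy, STEAL voice 1 (pitch 82, oldest) -> assign | voices=[67 74]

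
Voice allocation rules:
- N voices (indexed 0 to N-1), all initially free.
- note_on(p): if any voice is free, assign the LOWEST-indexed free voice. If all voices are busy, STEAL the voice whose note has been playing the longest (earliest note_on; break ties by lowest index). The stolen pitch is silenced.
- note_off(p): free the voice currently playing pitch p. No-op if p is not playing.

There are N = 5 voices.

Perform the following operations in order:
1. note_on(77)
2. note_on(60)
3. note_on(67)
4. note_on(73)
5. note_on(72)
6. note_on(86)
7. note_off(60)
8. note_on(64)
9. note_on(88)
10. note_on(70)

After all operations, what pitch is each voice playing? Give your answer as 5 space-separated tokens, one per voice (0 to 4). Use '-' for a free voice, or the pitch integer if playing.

Answer: 86 64 88 70 72

Derivation:
Op 1: note_on(77): voice 0 is free -> assigned | voices=[77 - - - -]
Op 2: note_on(60): voice 1 is free -> assigned | voices=[77 60 - - -]
Op 3: note_on(67): voice 2 is free -> assigned | voices=[77 60 67 - -]
Op 4: note_on(73): voice 3 is free -> assigned | voices=[77 60 67 73 -]
Op 5: note_on(72): voice 4 is free -> assigned | voices=[77 60 67 73 72]
Op 6: note_on(86): all voices busy, STEAL voice 0 (pitch 77, oldest) -> assign | voices=[86 60 67 73 72]
Op 7: note_off(60): free voice 1 | voices=[86 - 67 73 72]
Op 8: note_on(64): voice 1 is free -> assigned | voices=[86 64 67 73 72]
Op 9: note_on(88): all voices busy, STEAL voice 2 (pitch 67, oldest) -> assign | voices=[86 64 88 73 72]
Op 10: note_on(70): all voices busy, STEAL voice 3 (pitch 73, oldest) -> assign | voices=[86 64 88 70 72]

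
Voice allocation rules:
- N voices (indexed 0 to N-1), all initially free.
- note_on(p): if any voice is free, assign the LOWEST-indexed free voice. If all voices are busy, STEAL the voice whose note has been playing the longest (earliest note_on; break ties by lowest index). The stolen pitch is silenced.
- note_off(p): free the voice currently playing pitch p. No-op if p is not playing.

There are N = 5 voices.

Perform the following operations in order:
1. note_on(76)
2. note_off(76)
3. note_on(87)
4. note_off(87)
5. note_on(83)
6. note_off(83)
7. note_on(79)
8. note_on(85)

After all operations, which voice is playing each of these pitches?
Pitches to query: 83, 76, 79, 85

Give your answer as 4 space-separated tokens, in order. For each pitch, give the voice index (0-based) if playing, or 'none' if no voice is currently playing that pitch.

Op 1: note_on(76): voice 0 is free -> assigned | voices=[76 - - - -]
Op 2: note_off(76): free voice 0 | voices=[- - - - -]
Op 3: note_on(87): voice 0 is free -> assigned | voices=[87 - - - -]
Op 4: note_off(87): free voice 0 | voices=[- - - - -]
Op 5: note_on(83): voice 0 is free -> assigned | voices=[83 - - - -]
Op 6: note_off(83): free voice 0 | voices=[- - - - -]
Op 7: note_on(79): voice 0 is free -> assigned | voices=[79 - - - -]
Op 8: note_on(85): voice 1 is free -> assigned | voices=[79 85 - - -]

Answer: none none 0 1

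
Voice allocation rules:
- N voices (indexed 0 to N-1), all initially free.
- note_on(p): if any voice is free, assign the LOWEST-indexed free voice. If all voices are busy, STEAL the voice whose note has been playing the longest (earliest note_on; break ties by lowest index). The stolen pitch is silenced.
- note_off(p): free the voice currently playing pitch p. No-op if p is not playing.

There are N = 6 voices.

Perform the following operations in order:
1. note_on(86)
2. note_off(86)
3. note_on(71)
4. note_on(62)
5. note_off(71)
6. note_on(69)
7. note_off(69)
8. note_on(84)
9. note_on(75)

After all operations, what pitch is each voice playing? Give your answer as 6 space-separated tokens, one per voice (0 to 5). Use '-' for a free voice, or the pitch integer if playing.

Op 1: note_on(86): voice 0 is free -> assigned | voices=[86 - - - - -]
Op 2: note_off(86): free voice 0 | voices=[- - - - - -]
Op 3: note_on(71): voice 0 is free -> assigned | voices=[71 - - - - -]
Op 4: note_on(62): voice 1 is free -> assigned | voices=[71 62 - - - -]
Op 5: note_off(71): free voice 0 | voices=[- 62 - - - -]
Op 6: note_on(69): voice 0 is free -> assigned | voices=[69 62 - - - -]
Op 7: note_off(69): free voice 0 | voices=[- 62 - - - -]
Op 8: note_on(84): voice 0 is free -> assigned | voices=[84 62 - - - -]
Op 9: note_on(75): voice 2 is free -> assigned | voices=[84 62 75 - - -]

Answer: 84 62 75 - - -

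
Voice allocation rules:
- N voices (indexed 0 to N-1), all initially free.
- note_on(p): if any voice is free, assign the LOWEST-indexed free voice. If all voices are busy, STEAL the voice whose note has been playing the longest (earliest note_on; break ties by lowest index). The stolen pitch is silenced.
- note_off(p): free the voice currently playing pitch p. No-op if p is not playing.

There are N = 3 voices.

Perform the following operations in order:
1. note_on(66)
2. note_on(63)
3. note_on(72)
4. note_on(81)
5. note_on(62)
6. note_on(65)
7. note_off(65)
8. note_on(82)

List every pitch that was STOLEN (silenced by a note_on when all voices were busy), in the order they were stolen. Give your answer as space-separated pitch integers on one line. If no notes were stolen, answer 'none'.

Answer: 66 63 72

Derivation:
Op 1: note_on(66): voice 0 is free -> assigned | voices=[66 - -]
Op 2: note_on(63): voice 1 is free -> assigned | voices=[66 63 -]
Op 3: note_on(72): voice 2 is free -> assigned | voices=[66 63 72]
Op 4: note_on(81): all voices busy, STEAL voice 0 (pitch 66, oldest) -> assign | voices=[81 63 72]
Op 5: note_on(62): all voices busy, STEAL voice 1 (pitch 63, oldest) -> assign | voices=[81 62 72]
Op 6: note_on(65): all voices busy, STEAL voice 2 (pitch 72, oldest) -> assign | voices=[81 62 65]
Op 7: note_off(65): free voice 2 | voices=[81 62 -]
Op 8: note_on(82): voice 2 is free -> assigned | voices=[81 62 82]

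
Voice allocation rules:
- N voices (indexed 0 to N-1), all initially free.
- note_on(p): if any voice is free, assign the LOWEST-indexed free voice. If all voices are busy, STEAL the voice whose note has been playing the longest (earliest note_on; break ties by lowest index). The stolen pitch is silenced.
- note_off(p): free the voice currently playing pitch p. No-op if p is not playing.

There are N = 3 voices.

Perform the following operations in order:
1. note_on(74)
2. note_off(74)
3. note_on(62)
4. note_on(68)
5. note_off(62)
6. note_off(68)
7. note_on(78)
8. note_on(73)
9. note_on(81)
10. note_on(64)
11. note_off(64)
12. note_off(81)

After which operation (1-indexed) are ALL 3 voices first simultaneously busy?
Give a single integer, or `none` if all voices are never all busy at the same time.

Answer: 9

Derivation:
Op 1: note_on(74): voice 0 is free -> assigned | voices=[74 - -]
Op 2: note_off(74): free voice 0 | voices=[- - -]
Op 3: note_on(62): voice 0 is free -> assigned | voices=[62 - -]
Op 4: note_on(68): voice 1 is free -> assigned | voices=[62 68 -]
Op 5: note_off(62): free voice 0 | voices=[- 68 -]
Op 6: note_off(68): free voice 1 | voices=[- - -]
Op 7: note_on(78): voice 0 is free -> assigned | voices=[78 - -]
Op 8: note_on(73): voice 1 is free -> assigned | voices=[78 73 -]
Op 9: note_on(81): voice 2 is free -> assigned | voices=[78 73 81]
Op 10: note_on(64): all voices busy, STEAL voice 0 (pitch 78, oldest) -> assign | voices=[64 73 81]
Op 11: note_off(64): free voice 0 | voices=[- 73 81]
Op 12: note_off(81): free voice 2 | voices=[- 73 -]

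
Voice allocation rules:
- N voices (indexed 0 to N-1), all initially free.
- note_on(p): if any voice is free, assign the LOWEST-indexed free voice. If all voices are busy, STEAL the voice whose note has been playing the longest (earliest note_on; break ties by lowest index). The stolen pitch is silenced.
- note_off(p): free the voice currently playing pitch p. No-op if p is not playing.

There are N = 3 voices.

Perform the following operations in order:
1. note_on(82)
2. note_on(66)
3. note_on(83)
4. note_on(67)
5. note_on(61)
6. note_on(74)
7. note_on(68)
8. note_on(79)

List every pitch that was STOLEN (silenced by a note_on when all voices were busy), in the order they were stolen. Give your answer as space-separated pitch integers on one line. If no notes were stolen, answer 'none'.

Answer: 82 66 83 67 61

Derivation:
Op 1: note_on(82): voice 0 is free -> assigned | voices=[82 - -]
Op 2: note_on(66): voice 1 is free -> assigned | voices=[82 66 -]
Op 3: note_on(83): voice 2 is free -> assigned | voices=[82 66 83]
Op 4: note_on(67): all voices busy, STEAL voice 0 (pitch 82, oldest) -> assign | voices=[67 66 83]
Op 5: note_on(61): all voices busy, STEAL voice 1 (pitch 66, oldest) -> assign | voices=[67 61 83]
Op 6: note_on(74): all voices busy, STEAL voice 2 (pitch 83, oldest) -> assign | voices=[67 61 74]
Op 7: note_on(68): all voices busy, STEAL voice 0 (pitch 67, oldest) -> assign | voices=[68 61 74]
Op 8: note_on(79): all voices busy, STEAL voice 1 (pitch 61, oldest) -> assign | voices=[68 79 74]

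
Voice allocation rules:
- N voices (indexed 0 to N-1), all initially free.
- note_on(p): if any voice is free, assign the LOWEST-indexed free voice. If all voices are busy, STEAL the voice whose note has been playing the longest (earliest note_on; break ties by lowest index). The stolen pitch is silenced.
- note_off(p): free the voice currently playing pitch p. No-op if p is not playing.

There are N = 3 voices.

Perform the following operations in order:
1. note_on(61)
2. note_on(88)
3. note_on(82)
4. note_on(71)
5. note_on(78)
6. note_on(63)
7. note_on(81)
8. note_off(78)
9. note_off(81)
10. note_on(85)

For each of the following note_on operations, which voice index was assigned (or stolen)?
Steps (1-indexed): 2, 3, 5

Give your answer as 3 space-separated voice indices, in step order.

Answer: 1 2 1

Derivation:
Op 1: note_on(61): voice 0 is free -> assigned | voices=[61 - -]
Op 2: note_on(88): voice 1 is free -> assigned | voices=[61 88 -]
Op 3: note_on(82): voice 2 is free -> assigned | voices=[61 88 82]
Op 4: note_on(71): all voices busy, STEAL voice 0 (pitch 61, oldest) -> assign | voices=[71 88 82]
Op 5: note_on(78): all voices busy, STEAL voice 1 (pitch 88, oldest) -> assign | voices=[71 78 82]
Op 6: note_on(63): all voices busy, STEAL voice 2 (pitch 82, oldest) -> assign | voices=[71 78 63]
Op 7: note_on(81): all voices busy, STEAL voice 0 (pitch 71, oldest) -> assign | voices=[81 78 63]
Op 8: note_off(78): free voice 1 | voices=[81 - 63]
Op 9: note_off(81): free voice 0 | voices=[- - 63]
Op 10: note_on(85): voice 0 is free -> assigned | voices=[85 - 63]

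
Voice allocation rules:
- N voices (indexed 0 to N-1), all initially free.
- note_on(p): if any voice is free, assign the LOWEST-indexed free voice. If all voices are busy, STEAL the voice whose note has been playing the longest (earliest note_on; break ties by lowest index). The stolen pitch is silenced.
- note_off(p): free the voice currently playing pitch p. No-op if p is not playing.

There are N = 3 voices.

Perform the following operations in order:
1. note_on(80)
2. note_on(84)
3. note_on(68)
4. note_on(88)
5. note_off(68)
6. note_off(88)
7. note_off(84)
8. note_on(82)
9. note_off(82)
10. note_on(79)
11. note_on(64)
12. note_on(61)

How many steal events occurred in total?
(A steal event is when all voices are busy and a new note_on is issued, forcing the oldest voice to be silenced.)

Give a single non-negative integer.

Op 1: note_on(80): voice 0 is free -> assigned | voices=[80 - -]
Op 2: note_on(84): voice 1 is free -> assigned | voices=[80 84 -]
Op 3: note_on(68): voice 2 is free -> assigned | voices=[80 84 68]
Op 4: note_on(88): all voices busy, STEAL voice 0 (pitch 80, oldest) -> assign | voices=[88 84 68]
Op 5: note_off(68): free voice 2 | voices=[88 84 -]
Op 6: note_off(88): free voice 0 | voices=[- 84 -]
Op 7: note_off(84): free voice 1 | voices=[- - -]
Op 8: note_on(82): voice 0 is free -> assigned | voices=[82 - -]
Op 9: note_off(82): free voice 0 | voices=[- - -]
Op 10: note_on(79): voice 0 is free -> assigned | voices=[79 - -]
Op 11: note_on(64): voice 1 is free -> assigned | voices=[79 64 -]
Op 12: note_on(61): voice 2 is free -> assigned | voices=[79 64 61]

Answer: 1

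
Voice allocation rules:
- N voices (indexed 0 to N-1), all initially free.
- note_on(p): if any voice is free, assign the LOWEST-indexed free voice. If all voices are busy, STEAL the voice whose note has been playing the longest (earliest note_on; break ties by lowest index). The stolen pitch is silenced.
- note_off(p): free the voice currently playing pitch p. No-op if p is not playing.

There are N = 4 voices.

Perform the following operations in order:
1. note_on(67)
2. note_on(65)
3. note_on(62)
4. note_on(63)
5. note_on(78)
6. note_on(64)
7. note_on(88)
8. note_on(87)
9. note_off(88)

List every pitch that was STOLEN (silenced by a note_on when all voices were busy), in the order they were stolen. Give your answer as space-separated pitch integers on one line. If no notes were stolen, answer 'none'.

Op 1: note_on(67): voice 0 is free -> assigned | voices=[67 - - -]
Op 2: note_on(65): voice 1 is free -> assigned | voices=[67 65 - -]
Op 3: note_on(62): voice 2 is free -> assigned | voices=[67 65 62 -]
Op 4: note_on(63): voice 3 is free -> assigned | voices=[67 65 62 63]
Op 5: note_on(78): all voices busy, STEAL voice 0 (pitch 67, oldest) -> assign | voices=[78 65 62 63]
Op 6: note_on(64): all voices busy, STEAL voice 1 (pitch 65, oldest) -> assign | voices=[78 64 62 63]
Op 7: note_on(88): all voices busy, STEAL voice 2 (pitch 62, oldest) -> assign | voices=[78 64 88 63]
Op 8: note_on(87): all voices busy, STEAL voice 3 (pitch 63, oldest) -> assign | voices=[78 64 88 87]
Op 9: note_off(88): free voice 2 | voices=[78 64 - 87]

Answer: 67 65 62 63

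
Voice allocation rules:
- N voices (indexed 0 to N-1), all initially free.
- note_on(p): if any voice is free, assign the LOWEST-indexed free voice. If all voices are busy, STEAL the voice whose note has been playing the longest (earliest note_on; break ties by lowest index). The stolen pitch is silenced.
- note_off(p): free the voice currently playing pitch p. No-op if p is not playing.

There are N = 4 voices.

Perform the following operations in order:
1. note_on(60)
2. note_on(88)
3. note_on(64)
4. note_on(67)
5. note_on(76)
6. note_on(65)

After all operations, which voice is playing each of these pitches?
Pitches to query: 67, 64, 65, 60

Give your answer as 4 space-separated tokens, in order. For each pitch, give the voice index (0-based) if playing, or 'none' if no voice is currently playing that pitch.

Answer: 3 2 1 none

Derivation:
Op 1: note_on(60): voice 0 is free -> assigned | voices=[60 - - -]
Op 2: note_on(88): voice 1 is free -> assigned | voices=[60 88 - -]
Op 3: note_on(64): voice 2 is free -> assigned | voices=[60 88 64 -]
Op 4: note_on(67): voice 3 is free -> assigned | voices=[60 88 64 67]
Op 5: note_on(76): all voices busy, STEAL voice 0 (pitch 60, oldest) -> assign | voices=[76 88 64 67]
Op 6: note_on(65): all voices busy, STEAL voice 1 (pitch 88, oldest) -> assign | voices=[76 65 64 67]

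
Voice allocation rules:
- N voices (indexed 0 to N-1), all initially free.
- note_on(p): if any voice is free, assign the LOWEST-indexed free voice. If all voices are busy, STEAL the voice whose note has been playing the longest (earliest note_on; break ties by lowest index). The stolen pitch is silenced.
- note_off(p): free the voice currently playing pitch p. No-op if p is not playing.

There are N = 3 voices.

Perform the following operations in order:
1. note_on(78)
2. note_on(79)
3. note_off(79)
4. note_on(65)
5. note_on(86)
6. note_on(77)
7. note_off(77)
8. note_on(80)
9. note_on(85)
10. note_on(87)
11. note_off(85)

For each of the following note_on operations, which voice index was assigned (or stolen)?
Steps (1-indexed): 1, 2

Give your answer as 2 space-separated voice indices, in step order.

Answer: 0 1

Derivation:
Op 1: note_on(78): voice 0 is free -> assigned | voices=[78 - -]
Op 2: note_on(79): voice 1 is free -> assigned | voices=[78 79 -]
Op 3: note_off(79): free voice 1 | voices=[78 - -]
Op 4: note_on(65): voice 1 is free -> assigned | voices=[78 65 -]
Op 5: note_on(86): voice 2 is free -> assigned | voices=[78 65 86]
Op 6: note_on(77): all voices busy, STEAL voice 0 (pitch 78, oldest) -> assign | voices=[77 65 86]
Op 7: note_off(77): free voice 0 | voices=[- 65 86]
Op 8: note_on(80): voice 0 is free -> assigned | voices=[80 65 86]
Op 9: note_on(85): all voices busy, STEAL voice 1 (pitch 65, oldest) -> assign | voices=[80 85 86]
Op 10: note_on(87): all voices busy, STEAL voice 2 (pitch 86, oldest) -> assign | voices=[80 85 87]
Op 11: note_off(85): free voice 1 | voices=[80 - 87]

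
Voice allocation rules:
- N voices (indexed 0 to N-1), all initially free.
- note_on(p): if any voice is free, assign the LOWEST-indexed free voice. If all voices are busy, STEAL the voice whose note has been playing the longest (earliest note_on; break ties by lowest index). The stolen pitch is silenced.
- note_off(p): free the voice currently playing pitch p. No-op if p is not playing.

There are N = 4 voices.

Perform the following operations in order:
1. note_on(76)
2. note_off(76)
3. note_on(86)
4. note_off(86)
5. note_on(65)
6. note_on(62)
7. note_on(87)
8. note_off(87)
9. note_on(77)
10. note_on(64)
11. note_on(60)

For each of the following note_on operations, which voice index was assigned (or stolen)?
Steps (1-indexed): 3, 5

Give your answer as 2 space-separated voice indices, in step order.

Answer: 0 0

Derivation:
Op 1: note_on(76): voice 0 is free -> assigned | voices=[76 - - -]
Op 2: note_off(76): free voice 0 | voices=[- - - -]
Op 3: note_on(86): voice 0 is free -> assigned | voices=[86 - - -]
Op 4: note_off(86): free voice 0 | voices=[- - - -]
Op 5: note_on(65): voice 0 is free -> assigned | voices=[65 - - -]
Op 6: note_on(62): voice 1 is free -> assigned | voices=[65 62 - -]
Op 7: note_on(87): voice 2 is free -> assigned | voices=[65 62 87 -]
Op 8: note_off(87): free voice 2 | voices=[65 62 - -]
Op 9: note_on(77): voice 2 is free -> assigned | voices=[65 62 77 -]
Op 10: note_on(64): voice 3 is free -> assigned | voices=[65 62 77 64]
Op 11: note_on(60): all voices busy, STEAL voice 0 (pitch 65, oldest) -> assign | voices=[60 62 77 64]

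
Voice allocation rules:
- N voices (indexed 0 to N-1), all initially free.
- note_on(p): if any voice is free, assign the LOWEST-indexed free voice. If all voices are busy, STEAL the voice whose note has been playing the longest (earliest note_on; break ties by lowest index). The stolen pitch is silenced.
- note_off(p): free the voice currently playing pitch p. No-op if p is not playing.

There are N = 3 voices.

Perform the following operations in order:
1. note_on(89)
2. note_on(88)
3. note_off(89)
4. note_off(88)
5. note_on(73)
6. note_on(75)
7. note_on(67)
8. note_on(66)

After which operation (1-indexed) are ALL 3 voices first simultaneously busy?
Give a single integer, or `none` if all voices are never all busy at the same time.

Answer: 7

Derivation:
Op 1: note_on(89): voice 0 is free -> assigned | voices=[89 - -]
Op 2: note_on(88): voice 1 is free -> assigned | voices=[89 88 -]
Op 3: note_off(89): free voice 0 | voices=[- 88 -]
Op 4: note_off(88): free voice 1 | voices=[- - -]
Op 5: note_on(73): voice 0 is free -> assigned | voices=[73 - -]
Op 6: note_on(75): voice 1 is free -> assigned | voices=[73 75 -]
Op 7: note_on(67): voice 2 is free -> assigned | voices=[73 75 67]
Op 8: note_on(66): all voices busy, STEAL voice 0 (pitch 73, oldest) -> assign | voices=[66 75 67]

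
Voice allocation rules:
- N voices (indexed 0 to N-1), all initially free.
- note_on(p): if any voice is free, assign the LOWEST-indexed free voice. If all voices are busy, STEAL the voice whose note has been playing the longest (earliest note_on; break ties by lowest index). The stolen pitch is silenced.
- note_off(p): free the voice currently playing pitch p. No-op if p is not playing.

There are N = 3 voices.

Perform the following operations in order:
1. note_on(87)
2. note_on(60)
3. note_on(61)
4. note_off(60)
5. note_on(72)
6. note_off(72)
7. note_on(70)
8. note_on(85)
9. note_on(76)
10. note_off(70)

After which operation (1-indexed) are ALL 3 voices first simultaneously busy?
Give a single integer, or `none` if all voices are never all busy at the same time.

Answer: 3

Derivation:
Op 1: note_on(87): voice 0 is free -> assigned | voices=[87 - -]
Op 2: note_on(60): voice 1 is free -> assigned | voices=[87 60 -]
Op 3: note_on(61): voice 2 is free -> assigned | voices=[87 60 61]
Op 4: note_off(60): free voice 1 | voices=[87 - 61]
Op 5: note_on(72): voice 1 is free -> assigned | voices=[87 72 61]
Op 6: note_off(72): free voice 1 | voices=[87 - 61]
Op 7: note_on(70): voice 1 is free -> assigned | voices=[87 70 61]
Op 8: note_on(85): all voices busy, STEAL voice 0 (pitch 87, oldest) -> assign | voices=[85 70 61]
Op 9: note_on(76): all voices busy, STEAL voice 2 (pitch 61, oldest) -> assign | voices=[85 70 76]
Op 10: note_off(70): free voice 1 | voices=[85 - 76]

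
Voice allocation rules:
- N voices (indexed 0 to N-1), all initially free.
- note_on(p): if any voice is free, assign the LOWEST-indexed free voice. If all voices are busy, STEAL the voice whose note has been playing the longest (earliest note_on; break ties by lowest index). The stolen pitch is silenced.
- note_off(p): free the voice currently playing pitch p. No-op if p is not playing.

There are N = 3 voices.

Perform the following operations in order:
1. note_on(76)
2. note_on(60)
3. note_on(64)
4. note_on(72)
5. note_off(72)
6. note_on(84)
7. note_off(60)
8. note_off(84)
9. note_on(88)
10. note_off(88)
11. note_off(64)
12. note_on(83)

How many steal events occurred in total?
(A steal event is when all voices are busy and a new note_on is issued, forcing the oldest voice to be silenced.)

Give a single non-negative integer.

Answer: 1

Derivation:
Op 1: note_on(76): voice 0 is free -> assigned | voices=[76 - -]
Op 2: note_on(60): voice 1 is free -> assigned | voices=[76 60 -]
Op 3: note_on(64): voice 2 is free -> assigned | voices=[76 60 64]
Op 4: note_on(72): all voices busy, STEAL voice 0 (pitch 76, oldest) -> assign | voices=[72 60 64]
Op 5: note_off(72): free voice 0 | voices=[- 60 64]
Op 6: note_on(84): voice 0 is free -> assigned | voices=[84 60 64]
Op 7: note_off(60): free voice 1 | voices=[84 - 64]
Op 8: note_off(84): free voice 0 | voices=[- - 64]
Op 9: note_on(88): voice 0 is free -> assigned | voices=[88 - 64]
Op 10: note_off(88): free voice 0 | voices=[- - 64]
Op 11: note_off(64): free voice 2 | voices=[- - -]
Op 12: note_on(83): voice 0 is free -> assigned | voices=[83 - -]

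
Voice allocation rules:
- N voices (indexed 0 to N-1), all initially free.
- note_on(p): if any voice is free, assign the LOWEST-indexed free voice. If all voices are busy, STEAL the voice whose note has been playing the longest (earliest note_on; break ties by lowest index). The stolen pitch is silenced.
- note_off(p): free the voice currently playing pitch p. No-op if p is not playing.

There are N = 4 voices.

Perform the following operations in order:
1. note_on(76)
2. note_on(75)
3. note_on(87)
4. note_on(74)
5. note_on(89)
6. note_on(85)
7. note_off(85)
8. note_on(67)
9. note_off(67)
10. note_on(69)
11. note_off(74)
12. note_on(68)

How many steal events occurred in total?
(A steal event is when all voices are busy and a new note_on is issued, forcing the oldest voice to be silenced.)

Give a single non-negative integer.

Answer: 2

Derivation:
Op 1: note_on(76): voice 0 is free -> assigned | voices=[76 - - -]
Op 2: note_on(75): voice 1 is free -> assigned | voices=[76 75 - -]
Op 3: note_on(87): voice 2 is free -> assigned | voices=[76 75 87 -]
Op 4: note_on(74): voice 3 is free -> assigned | voices=[76 75 87 74]
Op 5: note_on(89): all voices busy, STEAL voice 0 (pitch 76, oldest) -> assign | voices=[89 75 87 74]
Op 6: note_on(85): all voices busy, STEAL voice 1 (pitch 75, oldest) -> assign | voices=[89 85 87 74]
Op 7: note_off(85): free voice 1 | voices=[89 - 87 74]
Op 8: note_on(67): voice 1 is free -> assigned | voices=[89 67 87 74]
Op 9: note_off(67): free voice 1 | voices=[89 - 87 74]
Op 10: note_on(69): voice 1 is free -> assigned | voices=[89 69 87 74]
Op 11: note_off(74): free voice 3 | voices=[89 69 87 -]
Op 12: note_on(68): voice 3 is free -> assigned | voices=[89 69 87 68]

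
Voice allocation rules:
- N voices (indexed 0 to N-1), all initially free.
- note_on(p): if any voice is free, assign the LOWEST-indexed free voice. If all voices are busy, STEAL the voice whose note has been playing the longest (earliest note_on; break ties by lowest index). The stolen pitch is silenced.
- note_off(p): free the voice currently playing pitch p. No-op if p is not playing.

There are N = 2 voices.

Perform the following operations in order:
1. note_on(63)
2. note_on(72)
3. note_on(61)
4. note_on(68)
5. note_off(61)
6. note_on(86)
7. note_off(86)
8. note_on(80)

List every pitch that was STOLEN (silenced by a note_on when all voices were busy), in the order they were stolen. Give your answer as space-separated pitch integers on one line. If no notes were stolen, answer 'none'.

Op 1: note_on(63): voice 0 is free -> assigned | voices=[63 -]
Op 2: note_on(72): voice 1 is free -> assigned | voices=[63 72]
Op 3: note_on(61): all voices busy, STEAL voice 0 (pitch 63, oldest) -> assign | voices=[61 72]
Op 4: note_on(68): all voices busy, STEAL voice 1 (pitch 72, oldest) -> assign | voices=[61 68]
Op 5: note_off(61): free voice 0 | voices=[- 68]
Op 6: note_on(86): voice 0 is free -> assigned | voices=[86 68]
Op 7: note_off(86): free voice 0 | voices=[- 68]
Op 8: note_on(80): voice 0 is free -> assigned | voices=[80 68]

Answer: 63 72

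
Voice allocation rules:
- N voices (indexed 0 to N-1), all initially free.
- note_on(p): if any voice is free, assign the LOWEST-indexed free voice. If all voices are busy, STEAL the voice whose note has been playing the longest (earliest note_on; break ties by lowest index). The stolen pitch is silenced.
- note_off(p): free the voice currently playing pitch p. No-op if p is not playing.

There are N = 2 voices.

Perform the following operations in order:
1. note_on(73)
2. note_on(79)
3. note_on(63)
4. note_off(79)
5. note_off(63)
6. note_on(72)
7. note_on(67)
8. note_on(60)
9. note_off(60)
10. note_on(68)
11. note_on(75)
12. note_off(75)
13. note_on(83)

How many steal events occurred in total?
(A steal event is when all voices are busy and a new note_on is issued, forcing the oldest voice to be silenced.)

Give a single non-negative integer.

Answer: 3

Derivation:
Op 1: note_on(73): voice 0 is free -> assigned | voices=[73 -]
Op 2: note_on(79): voice 1 is free -> assigned | voices=[73 79]
Op 3: note_on(63): all voices busy, STEAL voice 0 (pitch 73, oldest) -> assign | voices=[63 79]
Op 4: note_off(79): free voice 1 | voices=[63 -]
Op 5: note_off(63): free voice 0 | voices=[- -]
Op 6: note_on(72): voice 0 is free -> assigned | voices=[72 -]
Op 7: note_on(67): voice 1 is free -> assigned | voices=[72 67]
Op 8: note_on(60): all voices busy, STEAL voice 0 (pitch 72, oldest) -> assign | voices=[60 67]
Op 9: note_off(60): free voice 0 | voices=[- 67]
Op 10: note_on(68): voice 0 is free -> assigned | voices=[68 67]
Op 11: note_on(75): all voices busy, STEAL voice 1 (pitch 67, oldest) -> assign | voices=[68 75]
Op 12: note_off(75): free voice 1 | voices=[68 -]
Op 13: note_on(83): voice 1 is free -> assigned | voices=[68 83]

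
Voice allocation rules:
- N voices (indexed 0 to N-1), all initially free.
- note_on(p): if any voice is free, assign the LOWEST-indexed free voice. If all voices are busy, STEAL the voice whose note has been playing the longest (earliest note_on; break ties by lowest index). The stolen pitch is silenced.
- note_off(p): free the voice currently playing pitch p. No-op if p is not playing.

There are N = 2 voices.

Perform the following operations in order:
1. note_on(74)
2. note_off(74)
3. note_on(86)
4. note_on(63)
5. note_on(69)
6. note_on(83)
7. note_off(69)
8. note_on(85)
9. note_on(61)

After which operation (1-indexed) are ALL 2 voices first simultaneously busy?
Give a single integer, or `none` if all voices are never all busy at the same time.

Op 1: note_on(74): voice 0 is free -> assigned | voices=[74 -]
Op 2: note_off(74): free voice 0 | voices=[- -]
Op 3: note_on(86): voice 0 is free -> assigned | voices=[86 -]
Op 4: note_on(63): voice 1 is free -> assigned | voices=[86 63]
Op 5: note_on(69): all voices busy, STEAL voice 0 (pitch 86, oldest) -> assign | voices=[69 63]
Op 6: note_on(83): all voices busy, STEAL voice 1 (pitch 63, oldest) -> assign | voices=[69 83]
Op 7: note_off(69): free voice 0 | voices=[- 83]
Op 8: note_on(85): voice 0 is free -> assigned | voices=[85 83]
Op 9: note_on(61): all voices busy, STEAL voice 1 (pitch 83, oldest) -> assign | voices=[85 61]

Answer: 4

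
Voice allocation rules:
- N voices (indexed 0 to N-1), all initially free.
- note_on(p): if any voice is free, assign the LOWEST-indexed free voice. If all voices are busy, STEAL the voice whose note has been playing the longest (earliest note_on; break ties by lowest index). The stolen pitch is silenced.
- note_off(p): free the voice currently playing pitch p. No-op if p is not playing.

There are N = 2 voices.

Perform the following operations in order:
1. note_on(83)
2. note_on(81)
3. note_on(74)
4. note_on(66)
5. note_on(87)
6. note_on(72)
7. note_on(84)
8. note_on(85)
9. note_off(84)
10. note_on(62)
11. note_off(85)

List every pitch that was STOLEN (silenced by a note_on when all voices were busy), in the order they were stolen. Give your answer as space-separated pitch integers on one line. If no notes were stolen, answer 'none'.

Op 1: note_on(83): voice 0 is free -> assigned | voices=[83 -]
Op 2: note_on(81): voice 1 is free -> assigned | voices=[83 81]
Op 3: note_on(74): all voices busy, STEAL voice 0 (pitch 83, oldest) -> assign | voices=[74 81]
Op 4: note_on(66): all voices busy, STEAL voice 1 (pitch 81, oldest) -> assign | voices=[74 66]
Op 5: note_on(87): all voices busy, STEAL voice 0 (pitch 74, oldest) -> assign | voices=[87 66]
Op 6: note_on(72): all voices busy, STEAL voice 1 (pitch 66, oldest) -> assign | voices=[87 72]
Op 7: note_on(84): all voices busy, STEAL voice 0 (pitch 87, oldest) -> assign | voices=[84 72]
Op 8: note_on(85): all voices busy, STEAL voice 1 (pitch 72, oldest) -> assign | voices=[84 85]
Op 9: note_off(84): free voice 0 | voices=[- 85]
Op 10: note_on(62): voice 0 is free -> assigned | voices=[62 85]
Op 11: note_off(85): free voice 1 | voices=[62 -]

Answer: 83 81 74 66 87 72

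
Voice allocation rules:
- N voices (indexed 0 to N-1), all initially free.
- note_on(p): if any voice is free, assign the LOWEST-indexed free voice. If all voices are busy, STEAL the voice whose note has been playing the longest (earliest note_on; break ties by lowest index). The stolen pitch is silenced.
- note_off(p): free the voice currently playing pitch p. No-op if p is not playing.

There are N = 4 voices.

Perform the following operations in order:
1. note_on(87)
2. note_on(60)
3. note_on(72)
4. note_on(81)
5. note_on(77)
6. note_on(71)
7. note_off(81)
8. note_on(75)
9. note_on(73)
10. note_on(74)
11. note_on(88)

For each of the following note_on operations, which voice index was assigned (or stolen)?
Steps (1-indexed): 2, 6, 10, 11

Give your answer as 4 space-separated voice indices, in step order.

Op 1: note_on(87): voice 0 is free -> assigned | voices=[87 - - -]
Op 2: note_on(60): voice 1 is free -> assigned | voices=[87 60 - -]
Op 3: note_on(72): voice 2 is free -> assigned | voices=[87 60 72 -]
Op 4: note_on(81): voice 3 is free -> assigned | voices=[87 60 72 81]
Op 5: note_on(77): all voices busy, STEAL voice 0 (pitch 87, oldest) -> assign | voices=[77 60 72 81]
Op 6: note_on(71): all voices busy, STEAL voice 1 (pitch 60, oldest) -> assign | voices=[77 71 72 81]
Op 7: note_off(81): free voice 3 | voices=[77 71 72 -]
Op 8: note_on(75): voice 3 is free -> assigned | voices=[77 71 72 75]
Op 9: note_on(73): all voices busy, STEAL voice 2 (pitch 72, oldest) -> assign | voices=[77 71 73 75]
Op 10: note_on(74): all voices busy, STEAL voice 0 (pitch 77, oldest) -> assign | voices=[74 71 73 75]
Op 11: note_on(88): all voices busy, STEAL voice 1 (pitch 71, oldest) -> assign | voices=[74 88 73 75]

Answer: 1 1 0 1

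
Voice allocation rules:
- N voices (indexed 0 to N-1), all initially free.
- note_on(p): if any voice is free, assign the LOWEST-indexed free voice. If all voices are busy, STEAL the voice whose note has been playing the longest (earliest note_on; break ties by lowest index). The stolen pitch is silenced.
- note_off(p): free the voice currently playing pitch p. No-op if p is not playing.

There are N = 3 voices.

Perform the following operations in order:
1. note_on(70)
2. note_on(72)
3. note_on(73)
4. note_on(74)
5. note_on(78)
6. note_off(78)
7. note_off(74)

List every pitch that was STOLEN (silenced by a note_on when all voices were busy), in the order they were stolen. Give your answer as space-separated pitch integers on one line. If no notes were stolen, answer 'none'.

Op 1: note_on(70): voice 0 is free -> assigned | voices=[70 - -]
Op 2: note_on(72): voice 1 is free -> assigned | voices=[70 72 -]
Op 3: note_on(73): voice 2 is free -> assigned | voices=[70 72 73]
Op 4: note_on(74): all voices busy, STEAL voice 0 (pitch 70, oldest) -> assign | voices=[74 72 73]
Op 5: note_on(78): all voices busy, STEAL voice 1 (pitch 72, oldest) -> assign | voices=[74 78 73]
Op 6: note_off(78): free voice 1 | voices=[74 - 73]
Op 7: note_off(74): free voice 0 | voices=[- - 73]

Answer: 70 72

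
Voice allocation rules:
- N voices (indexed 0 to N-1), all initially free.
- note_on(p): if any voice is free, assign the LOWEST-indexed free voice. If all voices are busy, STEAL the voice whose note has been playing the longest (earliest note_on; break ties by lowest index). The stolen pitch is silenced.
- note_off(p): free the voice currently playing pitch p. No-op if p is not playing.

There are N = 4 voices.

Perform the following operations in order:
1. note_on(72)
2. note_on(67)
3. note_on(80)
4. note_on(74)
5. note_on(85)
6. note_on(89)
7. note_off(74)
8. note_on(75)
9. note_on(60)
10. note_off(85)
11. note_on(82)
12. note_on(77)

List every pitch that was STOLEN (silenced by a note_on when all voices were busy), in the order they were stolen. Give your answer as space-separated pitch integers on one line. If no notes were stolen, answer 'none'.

Answer: 72 67 80 89

Derivation:
Op 1: note_on(72): voice 0 is free -> assigned | voices=[72 - - -]
Op 2: note_on(67): voice 1 is free -> assigned | voices=[72 67 - -]
Op 3: note_on(80): voice 2 is free -> assigned | voices=[72 67 80 -]
Op 4: note_on(74): voice 3 is free -> assigned | voices=[72 67 80 74]
Op 5: note_on(85): all voices busy, STEAL voice 0 (pitch 72, oldest) -> assign | voices=[85 67 80 74]
Op 6: note_on(89): all voices busy, STEAL voice 1 (pitch 67, oldest) -> assign | voices=[85 89 80 74]
Op 7: note_off(74): free voice 3 | voices=[85 89 80 -]
Op 8: note_on(75): voice 3 is free -> assigned | voices=[85 89 80 75]
Op 9: note_on(60): all voices busy, STEAL voice 2 (pitch 80, oldest) -> assign | voices=[85 89 60 75]
Op 10: note_off(85): free voice 0 | voices=[- 89 60 75]
Op 11: note_on(82): voice 0 is free -> assigned | voices=[82 89 60 75]
Op 12: note_on(77): all voices busy, STEAL voice 1 (pitch 89, oldest) -> assign | voices=[82 77 60 75]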